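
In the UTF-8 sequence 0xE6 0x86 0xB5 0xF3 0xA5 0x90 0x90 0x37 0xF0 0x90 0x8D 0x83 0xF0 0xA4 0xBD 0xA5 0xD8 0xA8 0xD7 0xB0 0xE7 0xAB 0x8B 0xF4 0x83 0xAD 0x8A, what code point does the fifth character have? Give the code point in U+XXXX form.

U+24F65

Offset 0: leading byte 0xE6 = 11100110 → 3-byte char #1 = E6 86 B5.
Offset 3: leading byte 0xF3 = 11110011 → 4-byte char #2 = F3 A5 90 90.
Offset 7: leading byte 0x37 = 00110111 → 1-byte char #3 = 37.
Offset 8: leading byte 0xF0 = 11110000 → 4-byte char #4 = F0 90 8D 83.
Offset 12: leading byte 0xF0 = 11110000 → 4-byte char #5 = F0 A4 BD A5.
Leading byte 0xF0 = 11110000 matches 11110xxx → 4-byte sequence.
Byte 1: 0xF0 = 11110000, payload 000 (3 bits).
Byte 2: 0xA4 = 10100100 (10xxxxxx ✓), payload 100100.
Byte 3: 0xBD = 10111101 (10xxxxxx ✓), payload 111101.
Byte 4: 0xA5 = 10100101 (10xxxxxx ✓), payload 100101.
Concatenate: 000100100111101100101 = 0x24F65 (21 bits → U+24F65).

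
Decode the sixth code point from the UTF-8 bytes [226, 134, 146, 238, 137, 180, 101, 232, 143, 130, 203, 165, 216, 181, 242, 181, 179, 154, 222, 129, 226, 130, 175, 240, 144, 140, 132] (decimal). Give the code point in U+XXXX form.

Offset 0: leading byte 0xE2 = 11100010 → 3-byte char #1 = E2 86 92.
Offset 3: leading byte 0xEE = 11101110 → 3-byte char #2 = EE 89 B4.
Offset 6: leading byte 0x65 = 01100101 → 1-byte char #3 = 65.
Offset 7: leading byte 0xE8 = 11101000 → 3-byte char #4 = E8 8F 82.
Offset 10: leading byte 0xCB = 11001011 → 2-byte char #5 = CB A5.
Offset 12: leading byte 0xD8 = 11011000 → 2-byte char #6 = D8 B5.
Leading byte 0xD8 = 11011000 matches 110xxxxx → 2-byte sequence.
Byte 1: 0xD8 = 11011000, payload 11000 (5 bits).
Byte 2: 0xB5 = 10110101 (10xxxxxx ✓), payload 110101.
Concatenate: 11000110101 = 0x635 (11 bits → U+0635).

U+0635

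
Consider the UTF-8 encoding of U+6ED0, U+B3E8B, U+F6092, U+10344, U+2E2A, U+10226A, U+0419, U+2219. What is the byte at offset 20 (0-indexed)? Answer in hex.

U+6ED0 → 3-byte form E6 BB 90 at offsets 0–2.
U+B3E8B → 4-byte form F2 B3 BA 8B at offsets 3–6.
U+F6092 → 4-byte form F3 B6 82 92 at offsets 7–10.
U+10344 → 4-byte form F0 90 8D 84 at offsets 11–14.
U+2E2A → 3-byte form E2 B8 AA at offsets 15–17.
U+10226A → 4-byte form F4 82 89 AA at offsets 18–21.
Offset 20 falls in char 6's range; it's byte 3 of F4 82 89 AA = 0x89.

0x89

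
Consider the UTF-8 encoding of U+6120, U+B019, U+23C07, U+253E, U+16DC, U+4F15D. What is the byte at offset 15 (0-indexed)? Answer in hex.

0x9C

U+6120 → 3-byte form E6 84 A0 at offsets 0–2.
U+B019 → 3-byte form EB 80 99 at offsets 3–5.
U+23C07 → 4-byte form F0 A3 B0 87 at offsets 6–9.
U+253E → 3-byte form E2 94 BE at offsets 10–12.
U+16DC → 3-byte form E1 9B 9C at offsets 13–15.
Offset 15 falls in char 5's range; it's byte 3 of E1 9B 9C = 0x9C.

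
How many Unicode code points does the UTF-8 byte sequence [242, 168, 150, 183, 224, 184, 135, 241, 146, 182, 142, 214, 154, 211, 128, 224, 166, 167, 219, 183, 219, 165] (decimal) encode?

Byte at offset 0: 0xF2 = 11110010 → 4-byte char (#1). Advance 4.
Byte at offset 4: 0xE0 = 11100000 → 3-byte char (#2). Advance 3.
Byte at offset 7: 0xF1 = 11110001 → 4-byte char (#3). Advance 4.
Byte at offset 11: 0xD6 = 11010110 → 2-byte char (#4). Advance 2.
Byte at offset 13: 0xD3 = 11010011 → 2-byte char (#5). Advance 2.
Byte at offset 15: 0xE0 = 11100000 → 3-byte char (#6). Advance 3.
Byte at offset 18: 0xDB = 11011011 → 2-byte char (#7). Advance 2.
Byte at offset 20: 0xDB = 11011011 → 2-byte char (#8). Advance 2.
Reached end at offset 22 after 8 code points.

8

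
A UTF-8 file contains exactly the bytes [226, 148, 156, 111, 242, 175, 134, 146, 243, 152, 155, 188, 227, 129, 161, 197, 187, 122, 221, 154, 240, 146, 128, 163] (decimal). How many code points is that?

Byte at offset 0: 0xE2 = 11100010 → 3-byte char (#1). Advance 3.
Byte at offset 3: 0x6F = 01101111 → 1-byte char (#2). Advance 1.
Byte at offset 4: 0xF2 = 11110010 → 4-byte char (#3). Advance 4.
Byte at offset 8: 0xF3 = 11110011 → 4-byte char (#4). Advance 4.
Byte at offset 12: 0xE3 = 11100011 → 3-byte char (#5). Advance 3.
Byte at offset 15: 0xC5 = 11000101 → 2-byte char (#6). Advance 2.
Byte at offset 17: 0x7A = 01111010 → 1-byte char (#7). Advance 1.
Byte at offset 18: 0xDD = 11011101 → 2-byte char (#8). Advance 2.
Byte at offset 20: 0xF0 = 11110000 → 4-byte char (#9). Advance 4.
Reached end at offset 24 after 9 code points.

9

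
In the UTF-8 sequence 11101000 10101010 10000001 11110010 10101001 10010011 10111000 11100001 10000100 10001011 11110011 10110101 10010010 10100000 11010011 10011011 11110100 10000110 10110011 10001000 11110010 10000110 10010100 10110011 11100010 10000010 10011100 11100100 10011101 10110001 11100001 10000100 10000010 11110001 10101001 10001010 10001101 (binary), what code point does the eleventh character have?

Offset 0: leading byte 0xE8 = 11101000 → 3-byte char #1 = E8 AA 81.
Offset 3: leading byte 0xF2 = 11110010 → 4-byte char #2 = F2 A9 93 B8.
Offset 7: leading byte 0xE1 = 11100001 → 3-byte char #3 = E1 84 8B.
Offset 10: leading byte 0xF3 = 11110011 → 4-byte char #4 = F3 B5 92 A0.
Offset 14: leading byte 0xD3 = 11010011 → 2-byte char #5 = D3 9B.
Offset 16: leading byte 0xF4 = 11110100 → 4-byte char #6 = F4 86 B3 88.
Offset 20: leading byte 0xF2 = 11110010 → 4-byte char #7 = F2 86 94 B3.
Offset 24: leading byte 0xE2 = 11100010 → 3-byte char #8 = E2 82 9C.
Offset 27: leading byte 0xE4 = 11100100 → 3-byte char #9 = E4 9D B1.
Offset 30: leading byte 0xE1 = 11100001 → 3-byte char #10 = E1 84 82.
Offset 33: leading byte 0xF1 = 11110001 → 4-byte char #11 = F1 A9 8A 8D.
Leading byte 0xF1 = 11110001 matches 11110xxx → 4-byte sequence.
Byte 1: 0xF1 = 11110001, payload 001 (3 bits).
Byte 2: 0xA9 = 10101001 (10xxxxxx ✓), payload 101001.
Byte 3: 0x8A = 10001010 (10xxxxxx ✓), payload 001010.
Byte 4: 0x8D = 10001101 (10xxxxxx ✓), payload 001101.
Concatenate: 001101001001010001101 = 0x6928D (21 bits → U+6928D).

U+6928D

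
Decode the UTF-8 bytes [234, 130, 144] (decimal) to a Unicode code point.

Leading byte 0xEA = 11101010 matches 1110xxxx → 3-byte sequence.
Byte 1: 0xEA = 11101010, payload 1010 (4 bits).
Byte 2: 0x82 = 10000010 (10xxxxxx ✓), payload 000010.
Byte 3: 0x90 = 10010000 (10xxxxxx ✓), payload 010000.
Concatenate: 1010000010010000 = 0xA090 (16 bits → U+A090).

U+A090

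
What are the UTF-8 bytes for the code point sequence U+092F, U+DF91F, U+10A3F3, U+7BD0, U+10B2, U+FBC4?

U+092F: 3-byte form → E0 A4 AF.
U+DF91F: 4-byte form → F3 9F A4 9F.
U+10A3F3: 4-byte form → F4 8A 8F B3.
U+7BD0: 3-byte form → E7 AF 90.
U+10B2: 3-byte form → E1 82 B2.
U+FBC4: 3-byte form → EF AF 84.
Concatenated (20 bytes): E0 A4 AF F3 9F A4 9F F4 8A 8F B3 E7 AF 90 E1 82 B2 EF AF 84.

E0 A4 AF F3 9F A4 9F F4 8A 8F B3 E7 AF 90 E1 82 B2 EF AF 84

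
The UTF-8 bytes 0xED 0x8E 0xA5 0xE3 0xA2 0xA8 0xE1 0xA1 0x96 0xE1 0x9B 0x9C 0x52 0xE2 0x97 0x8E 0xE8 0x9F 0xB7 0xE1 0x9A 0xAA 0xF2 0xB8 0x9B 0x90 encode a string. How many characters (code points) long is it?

Byte at offset 0: 0xED = 11101101 → 3-byte char (#1). Advance 3.
Byte at offset 3: 0xE3 = 11100011 → 3-byte char (#2). Advance 3.
Byte at offset 6: 0xE1 = 11100001 → 3-byte char (#3). Advance 3.
Byte at offset 9: 0xE1 = 11100001 → 3-byte char (#4). Advance 3.
Byte at offset 12: 0x52 = 01010010 → 1-byte char (#5). Advance 1.
Byte at offset 13: 0xE2 = 11100010 → 3-byte char (#6). Advance 3.
Byte at offset 16: 0xE8 = 11101000 → 3-byte char (#7). Advance 3.
Byte at offset 19: 0xE1 = 11100001 → 3-byte char (#8). Advance 3.
Byte at offset 22: 0xF2 = 11110010 → 4-byte char (#9). Advance 4.
Reached end at offset 26 after 9 code points.

9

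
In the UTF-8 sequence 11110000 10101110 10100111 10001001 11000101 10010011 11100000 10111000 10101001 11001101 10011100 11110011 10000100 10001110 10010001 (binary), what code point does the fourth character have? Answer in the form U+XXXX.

U+035C

Offset 0: leading byte 0xF0 = 11110000 → 4-byte char #1 = F0 AE A7 89.
Offset 4: leading byte 0xC5 = 11000101 → 2-byte char #2 = C5 93.
Offset 6: leading byte 0xE0 = 11100000 → 3-byte char #3 = E0 B8 A9.
Offset 9: leading byte 0xCD = 11001101 → 2-byte char #4 = CD 9C.
Leading byte 0xCD = 11001101 matches 110xxxxx → 2-byte sequence.
Byte 1: 0xCD = 11001101, payload 01101 (5 bits).
Byte 2: 0x9C = 10011100 (10xxxxxx ✓), payload 011100.
Concatenate: 01101011100 = 0x35C (11 bits → U+035C).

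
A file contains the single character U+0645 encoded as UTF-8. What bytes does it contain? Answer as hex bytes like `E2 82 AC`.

D9 85

U+0645 = 0x645 = 1605 decimal. In range U+0080–U+07FF → 2-byte form: 110xxxxx 10xxxxxx.
Binary (11 bits): 11001000101.
Split 5+6: 11001 | 000101.
Byte 1: 11011001 = 0xD9.
Byte 2: 10000101 = 0x85.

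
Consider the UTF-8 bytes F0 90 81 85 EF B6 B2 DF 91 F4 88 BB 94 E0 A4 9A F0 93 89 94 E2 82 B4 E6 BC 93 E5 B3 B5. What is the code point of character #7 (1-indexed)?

Offset 0: leading byte 0xF0 = 11110000 → 4-byte char #1 = F0 90 81 85.
Offset 4: leading byte 0xEF = 11101111 → 3-byte char #2 = EF B6 B2.
Offset 7: leading byte 0xDF = 11011111 → 2-byte char #3 = DF 91.
Offset 9: leading byte 0xF4 = 11110100 → 4-byte char #4 = F4 88 BB 94.
Offset 13: leading byte 0xE0 = 11100000 → 3-byte char #5 = E0 A4 9A.
Offset 16: leading byte 0xF0 = 11110000 → 4-byte char #6 = F0 93 89 94.
Offset 20: leading byte 0xE2 = 11100010 → 3-byte char #7 = E2 82 B4.
Leading byte 0xE2 = 11100010 matches 1110xxxx → 3-byte sequence.
Byte 1: 0xE2 = 11100010, payload 0010 (4 bits).
Byte 2: 0x82 = 10000010 (10xxxxxx ✓), payload 000010.
Byte 3: 0xB4 = 10110100 (10xxxxxx ✓), payload 110100.
Concatenate: 0010000010110100 = 0x20B4 (16 bits → U+20B4).

U+20B4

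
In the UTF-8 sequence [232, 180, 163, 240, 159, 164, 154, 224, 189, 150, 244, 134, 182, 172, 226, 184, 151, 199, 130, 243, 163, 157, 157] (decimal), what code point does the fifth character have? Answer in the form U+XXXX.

U+2E17

Offset 0: leading byte 0xE8 = 11101000 → 3-byte char #1 = E8 B4 A3.
Offset 3: leading byte 0xF0 = 11110000 → 4-byte char #2 = F0 9F A4 9A.
Offset 7: leading byte 0xE0 = 11100000 → 3-byte char #3 = E0 BD 96.
Offset 10: leading byte 0xF4 = 11110100 → 4-byte char #4 = F4 86 B6 AC.
Offset 14: leading byte 0xE2 = 11100010 → 3-byte char #5 = E2 B8 97.
Leading byte 0xE2 = 11100010 matches 1110xxxx → 3-byte sequence.
Byte 1: 0xE2 = 11100010, payload 0010 (4 bits).
Byte 2: 0xB8 = 10111000 (10xxxxxx ✓), payload 111000.
Byte 3: 0x97 = 10010111 (10xxxxxx ✓), payload 010111.
Concatenate: 0010111000010111 = 0x2E17 (16 bits → U+2E17).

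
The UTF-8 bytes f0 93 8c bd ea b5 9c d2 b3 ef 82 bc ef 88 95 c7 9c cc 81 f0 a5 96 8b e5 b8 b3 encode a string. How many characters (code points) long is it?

Byte at offset 0: 0xF0 = 11110000 → 4-byte char (#1). Advance 4.
Byte at offset 4: 0xEA = 11101010 → 3-byte char (#2). Advance 3.
Byte at offset 7: 0xD2 = 11010010 → 2-byte char (#3). Advance 2.
Byte at offset 9: 0xEF = 11101111 → 3-byte char (#4). Advance 3.
Byte at offset 12: 0xEF = 11101111 → 3-byte char (#5). Advance 3.
Byte at offset 15: 0xC7 = 11000111 → 2-byte char (#6). Advance 2.
Byte at offset 17: 0xCC = 11001100 → 2-byte char (#7). Advance 2.
Byte at offset 19: 0xF0 = 11110000 → 4-byte char (#8). Advance 4.
Byte at offset 23: 0xE5 = 11100101 → 3-byte char (#9). Advance 3.
Reached end at offset 26 after 9 code points.

9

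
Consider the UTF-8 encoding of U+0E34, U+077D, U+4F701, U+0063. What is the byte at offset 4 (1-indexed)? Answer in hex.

0xDD

1-indexed offset 4 is 0-indexed offset 3.
U+0E34 → 3-byte form E0 B8 B4 at offsets 0–2.
U+077D → 2-byte form DD BD at offsets 3–4.
Offset 3 falls in char 2's range; it's byte 1 of DD BD = 0xDD.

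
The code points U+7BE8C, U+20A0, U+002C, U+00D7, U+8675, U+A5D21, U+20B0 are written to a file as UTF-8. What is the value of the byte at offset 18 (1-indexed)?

1-indexed offset 18 is 0-indexed offset 17.
U+7BE8C → 4-byte form F1 BB BA 8C at offsets 0–3.
U+20A0 → 3-byte form E2 82 A0 at offsets 4–6.
U+002C → 1-byte form 2C at offsets 7–7.
U+00D7 → 2-byte form C3 97 at offsets 8–9.
U+8675 → 3-byte form E8 99 B5 at offsets 10–12.
U+A5D21 → 4-byte form F2 A5 B4 A1 at offsets 13–16.
U+20B0 → 3-byte form E2 82 B0 at offsets 17–19.
Offset 17 falls in char 7's range; it's byte 1 of E2 82 B0 = 0xE2.

0xE2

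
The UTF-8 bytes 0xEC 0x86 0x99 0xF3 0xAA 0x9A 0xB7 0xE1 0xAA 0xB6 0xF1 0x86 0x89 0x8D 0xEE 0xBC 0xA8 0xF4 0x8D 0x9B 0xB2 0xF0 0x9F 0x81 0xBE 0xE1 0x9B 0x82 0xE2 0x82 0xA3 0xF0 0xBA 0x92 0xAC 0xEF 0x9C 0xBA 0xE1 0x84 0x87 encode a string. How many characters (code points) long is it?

12

Byte at offset 0: 0xEC = 11101100 → 3-byte char (#1). Advance 3.
Byte at offset 3: 0xF3 = 11110011 → 4-byte char (#2). Advance 4.
Byte at offset 7: 0xE1 = 11100001 → 3-byte char (#3). Advance 3.
Byte at offset 10: 0xF1 = 11110001 → 4-byte char (#4). Advance 4.
Byte at offset 14: 0xEE = 11101110 → 3-byte char (#5). Advance 3.
Byte at offset 17: 0xF4 = 11110100 → 4-byte char (#6). Advance 4.
Byte at offset 21: 0xF0 = 11110000 → 4-byte char (#7). Advance 4.
Byte at offset 25: 0xE1 = 11100001 → 3-byte char (#8). Advance 3.
Byte at offset 28: 0xE2 = 11100010 → 3-byte char (#9). Advance 3.
Byte at offset 31: 0xF0 = 11110000 → 4-byte char (#10). Advance 4.
Byte at offset 35: 0xEF = 11101111 → 3-byte char (#11). Advance 3.
Byte at offset 38: 0xE1 = 11100001 → 3-byte char (#12). Advance 3.
Reached end at offset 41 after 12 code points.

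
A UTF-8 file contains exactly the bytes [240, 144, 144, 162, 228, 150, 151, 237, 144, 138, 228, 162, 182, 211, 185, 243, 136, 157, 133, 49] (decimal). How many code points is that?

7

Byte at offset 0: 0xF0 = 11110000 → 4-byte char (#1). Advance 4.
Byte at offset 4: 0xE4 = 11100100 → 3-byte char (#2). Advance 3.
Byte at offset 7: 0xED = 11101101 → 3-byte char (#3). Advance 3.
Byte at offset 10: 0xE4 = 11100100 → 3-byte char (#4). Advance 3.
Byte at offset 13: 0xD3 = 11010011 → 2-byte char (#5). Advance 2.
Byte at offset 15: 0xF3 = 11110011 → 4-byte char (#6). Advance 4.
Byte at offset 19: 0x31 = 00110001 → 1-byte char (#7). Advance 1.
Reached end at offset 20 after 7 code points.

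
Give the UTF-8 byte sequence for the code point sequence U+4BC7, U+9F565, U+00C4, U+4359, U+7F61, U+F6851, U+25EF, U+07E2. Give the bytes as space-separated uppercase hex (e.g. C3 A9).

U+4BC7: 3-byte form → E4 AF 87.
U+9F565: 4-byte form → F2 9F 95 A5.
U+00C4: 2-byte form → C3 84.
U+4359: 3-byte form → E4 8D 99.
U+7F61: 3-byte form → E7 BD A1.
U+F6851: 4-byte form → F3 B6 A1 91.
U+25EF: 3-byte form → E2 97 AF.
U+07E2: 2-byte form → DF A2.
Concatenated (24 bytes): E4 AF 87 F2 9F 95 A5 C3 84 E4 8D 99 E7 BD A1 F3 B6 A1 91 E2 97 AF DF A2.

E4 AF 87 F2 9F 95 A5 C3 84 E4 8D 99 E7 BD A1 F3 B6 A1 91 E2 97 AF DF A2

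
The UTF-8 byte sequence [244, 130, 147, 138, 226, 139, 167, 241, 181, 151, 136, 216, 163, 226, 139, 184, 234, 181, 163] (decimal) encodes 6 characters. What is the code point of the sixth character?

U+AD63

Offset 0: leading byte 0xF4 = 11110100 → 4-byte char #1 = F4 82 93 8A.
Offset 4: leading byte 0xE2 = 11100010 → 3-byte char #2 = E2 8B A7.
Offset 7: leading byte 0xF1 = 11110001 → 4-byte char #3 = F1 B5 97 88.
Offset 11: leading byte 0xD8 = 11011000 → 2-byte char #4 = D8 A3.
Offset 13: leading byte 0xE2 = 11100010 → 3-byte char #5 = E2 8B B8.
Offset 16: leading byte 0xEA = 11101010 → 3-byte char #6 = EA B5 A3.
Leading byte 0xEA = 11101010 matches 1110xxxx → 3-byte sequence.
Byte 1: 0xEA = 11101010, payload 1010 (4 bits).
Byte 2: 0xB5 = 10110101 (10xxxxxx ✓), payload 110101.
Byte 3: 0xA3 = 10100011 (10xxxxxx ✓), payload 100011.
Concatenate: 1010110101100011 = 0xAD63 (16 bits → U+AD63).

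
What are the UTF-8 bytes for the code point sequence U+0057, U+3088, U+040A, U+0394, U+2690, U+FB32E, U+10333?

U+0057: 1-byte form → 57.
U+3088: 3-byte form → E3 82 88.
U+040A: 2-byte form → D0 8A.
U+0394: 2-byte form → CE 94.
U+2690: 3-byte form → E2 9A 90.
U+FB32E: 4-byte form → F3 BB 8C AE.
U+10333: 4-byte form → F0 90 8C B3.
Concatenated (19 bytes): 57 E3 82 88 D0 8A CE 94 E2 9A 90 F3 BB 8C AE F0 90 8C B3.

57 E3 82 88 D0 8A CE 94 E2 9A 90 F3 BB 8C AE F0 90 8C B3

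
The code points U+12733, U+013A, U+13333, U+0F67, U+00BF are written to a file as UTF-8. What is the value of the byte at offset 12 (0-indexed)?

U+12733 → 4-byte form F0 92 9C B3 at offsets 0–3.
U+013A → 2-byte form C4 BA at offsets 4–5.
U+13333 → 4-byte form F0 93 8C B3 at offsets 6–9.
U+0F67 → 3-byte form E0 BD A7 at offsets 10–12.
Offset 12 falls in char 4's range; it's byte 3 of E0 BD A7 = 0xA7.

0xA7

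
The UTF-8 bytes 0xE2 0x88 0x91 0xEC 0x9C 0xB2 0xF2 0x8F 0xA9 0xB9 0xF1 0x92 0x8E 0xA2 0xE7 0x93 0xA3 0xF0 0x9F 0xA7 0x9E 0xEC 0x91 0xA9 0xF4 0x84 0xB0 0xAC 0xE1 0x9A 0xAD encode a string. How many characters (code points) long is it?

Byte at offset 0: 0xE2 = 11100010 → 3-byte char (#1). Advance 3.
Byte at offset 3: 0xEC = 11101100 → 3-byte char (#2). Advance 3.
Byte at offset 6: 0xF2 = 11110010 → 4-byte char (#3). Advance 4.
Byte at offset 10: 0xF1 = 11110001 → 4-byte char (#4). Advance 4.
Byte at offset 14: 0xE7 = 11100111 → 3-byte char (#5). Advance 3.
Byte at offset 17: 0xF0 = 11110000 → 4-byte char (#6). Advance 4.
Byte at offset 21: 0xEC = 11101100 → 3-byte char (#7). Advance 3.
Byte at offset 24: 0xF4 = 11110100 → 4-byte char (#8). Advance 4.
Byte at offset 28: 0xE1 = 11100001 → 3-byte char (#9). Advance 3.
Reached end at offset 31 after 9 code points.

9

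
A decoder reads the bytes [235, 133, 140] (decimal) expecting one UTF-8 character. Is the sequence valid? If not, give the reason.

valid

Leading byte 0xEB = 11101011 → 3-byte form.
Continuation bytes 0x85=10000101, 0x8C=10001100 all match 10xxxxxx.
Decoded value 0xB14C is ≥ 0x800 (shortest form) and not a surrogate.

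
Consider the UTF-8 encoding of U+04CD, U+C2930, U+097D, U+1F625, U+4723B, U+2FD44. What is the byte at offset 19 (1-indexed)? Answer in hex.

1-indexed offset 19 is 0-indexed offset 18.
U+04CD → 2-byte form D3 8D at offsets 0–1.
U+C2930 → 4-byte form F3 82 A4 B0 at offsets 2–5.
U+097D → 3-byte form E0 A5 BD at offsets 6–8.
U+1F625 → 4-byte form F0 9F 98 A5 at offsets 9–12.
U+4723B → 4-byte form F1 87 88 BB at offsets 13–16.
U+2FD44 → 4-byte form F0 AF B5 84 at offsets 17–20.
Offset 18 falls in char 6's range; it's byte 2 of F0 AF B5 84 = 0xAF.

0xAF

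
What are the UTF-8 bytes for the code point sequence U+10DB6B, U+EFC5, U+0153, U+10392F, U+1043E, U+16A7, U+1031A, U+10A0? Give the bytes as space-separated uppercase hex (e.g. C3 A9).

U+10DB6B: 4-byte form → F4 8D AD AB.
U+EFC5: 3-byte form → EE BF 85.
U+0153: 2-byte form → C5 93.
U+10392F: 4-byte form → F4 83 A4 AF.
U+1043E: 4-byte form → F0 90 90 BE.
U+16A7: 3-byte form → E1 9A A7.
U+1031A: 4-byte form → F0 90 8C 9A.
U+10A0: 3-byte form → E1 82 A0.
Concatenated (27 bytes): F4 8D AD AB EE BF 85 C5 93 F4 83 A4 AF F0 90 90 BE E1 9A A7 F0 90 8C 9A E1 82 A0.

F4 8D AD AB EE BF 85 C5 93 F4 83 A4 AF F0 90 90 BE E1 9A A7 F0 90 8C 9A E1 82 A0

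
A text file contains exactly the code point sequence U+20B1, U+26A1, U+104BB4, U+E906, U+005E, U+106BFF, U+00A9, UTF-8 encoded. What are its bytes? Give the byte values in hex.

U+20B1: 3-byte form → E2 82 B1.
U+26A1: 3-byte form → E2 9A A1.
U+104BB4: 4-byte form → F4 84 AE B4.
U+E906: 3-byte form → EE A4 86.
U+005E: 1-byte form → 5E.
U+106BFF: 4-byte form → F4 86 AF BF.
U+00A9: 2-byte form → C2 A9.
Concatenated (20 bytes): E2 82 B1 E2 9A A1 F4 84 AE B4 EE A4 86 5E F4 86 AF BF C2 A9.

E2 82 B1 E2 9A A1 F4 84 AE B4 EE A4 86 5E F4 86 AF BF C2 A9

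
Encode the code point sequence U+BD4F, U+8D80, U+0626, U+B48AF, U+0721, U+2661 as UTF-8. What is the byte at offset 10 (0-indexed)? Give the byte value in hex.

U+BD4F → 3-byte form EB B5 8F at offsets 0–2.
U+8D80 → 3-byte form E8 B6 80 at offsets 3–5.
U+0626 → 2-byte form D8 A6 at offsets 6–7.
U+B48AF → 4-byte form F2 B4 A2 AF at offsets 8–11.
Offset 10 falls in char 4's range; it's byte 3 of F2 B4 A2 AF = 0xA2.

0xA2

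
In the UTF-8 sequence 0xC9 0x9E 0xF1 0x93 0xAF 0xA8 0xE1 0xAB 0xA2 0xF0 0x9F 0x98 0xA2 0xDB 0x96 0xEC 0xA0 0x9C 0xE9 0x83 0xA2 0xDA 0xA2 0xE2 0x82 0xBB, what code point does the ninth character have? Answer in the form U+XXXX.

Offset 0: leading byte 0xC9 = 11001001 → 2-byte char #1 = C9 9E.
Offset 2: leading byte 0xF1 = 11110001 → 4-byte char #2 = F1 93 AF A8.
Offset 6: leading byte 0xE1 = 11100001 → 3-byte char #3 = E1 AB A2.
Offset 9: leading byte 0xF0 = 11110000 → 4-byte char #4 = F0 9F 98 A2.
Offset 13: leading byte 0xDB = 11011011 → 2-byte char #5 = DB 96.
Offset 15: leading byte 0xEC = 11101100 → 3-byte char #6 = EC A0 9C.
Offset 18: leading byte 0xE9 = 11101001 → 3-byte char #7 = E9 83 A2.
Offset 21: leading byte 0xDA = 11011010 → 2-byte char #8 = DA A2.
Offset 23: leading byte 0xE2 = 11100010 → 3-byte char #9 = E2 82 BB.
Leading byte 0xE2 = 11100010 matches 1110xxxx → 3-byte sequence.
Byte 1: 0xE2 = 11100010, payload 0010 (4 bits).
Byte 2: 0x82 = 10000010 (10xxxxxx ✓), payload 000010.
Byte 3: 0xBB = 10111011 (10xxxxxx ✓), payload 111011.
Concatenate: 0010000010111011 = 0x20BB (16 bits → U+20BB).

U+20BB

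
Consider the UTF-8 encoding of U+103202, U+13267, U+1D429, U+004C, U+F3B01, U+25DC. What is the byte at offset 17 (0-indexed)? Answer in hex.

U+103202 → 4-byte form F4 83 88 82 at offsets 0–3.
U+13267 → 4-byte form F0 93 89 A7 at offsets 4–7.
U+1D429 → 4-byte form F0 9D 90 A9 at offsets 8–11.
U+004C → 1-byte form 4C at offsets 12–12.
U+F3B01 → 4-byte form F3 B3 AC 81 at offsets 13–16.
U+25DC → 3-byte form E2 97 9C at offsets 17–19.
Offset 17 falls in char 6's range; it's byte 1 of E2 97 9C = 0xE2.

0xE2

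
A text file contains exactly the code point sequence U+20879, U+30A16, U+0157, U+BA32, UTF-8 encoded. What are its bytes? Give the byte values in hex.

F0 A0 A1 B9 F0 B0 A8 96 C5 97 EB A8 B2

U+20879: 4-byte form → F0 A0 A1 B9.
U+30A16: 4-byte form → F0 B0 A8 96.
U+0157: 2-byte form → C5 97.
U+BA32: 3-byte form → EB A8 B2.
Concatenated (13 bytes): F0 A0 A1 B9 F0 B0 A8 96 C5 97 EB A8 B2.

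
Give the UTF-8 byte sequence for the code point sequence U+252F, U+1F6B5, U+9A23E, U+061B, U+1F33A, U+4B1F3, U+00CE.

E2 94 AF F0 9F 9A B5 F2 9A 88 BE D8 9B F0 9F 8C BA F1 8B 87 B3 C3 8E

U+252F: 3-byte form → E2 94 AF.
U+1F6B5: 4-byte form → F0 9F 9A B5.
U+9A23E: 4-byte form → F2 9A 88 BE.
U+061B: 2-byte form → D8 9B.
U+1F33A: 4-byte form → F0 9F 8C BA.
U+4B1F3: 4-byte form → F1 8B 87 B3.
U+00CE: 2-byte form → C3 8E.
Concatenated (23 bytes): E2 94 AF F0 9F 9A B5 F2 9A 88 BE D8 9B F0 9F 8C BA F1 8B 87 B3 C3 8E.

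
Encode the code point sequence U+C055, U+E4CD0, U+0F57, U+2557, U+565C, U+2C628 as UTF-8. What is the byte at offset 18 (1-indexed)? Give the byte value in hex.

0xAC

1-indexed offset 18 is 0-indexed offset 17.
U+C055 → 3-byte form EC 81 95 at offsets 0–2.
U+E4CD0 → 4-byte form F3 A4 B3 90 at offsets 3–6.
U+0F57 → 3-byte form E0 BD 97 at offsets 7–9.
U+2557 → 3-byte form E2 95 97 at offsets 10–12.
U+565C → 3-byte form E5 99 9C at offsets 13–15.
U+2C628 → 4-byte form F0 AC 98 A8 at offsets 16–19.
Offset 17 falls in char 6's range; it's byte 2 of F0 AC 98 A8 = 0xAC.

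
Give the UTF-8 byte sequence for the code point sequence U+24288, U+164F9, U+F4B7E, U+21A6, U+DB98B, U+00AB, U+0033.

F0 A4 8A 88 F0 96 93 B9 F3 B4 AD BE E2 86 A6 F3 9B A6 8B C2 AB 33

U+24288: 4-byte form → F0 A4 8A 88.
U+164F9: 4-byte form → F0 96 93 B9.
U+F4B7E: 4-byte form → F3 B4 AD BE.
U+21A6: 3-byte form → E2 86 A6.
U+DB98B: 4-byte form → F3 9B A6 8B.
U+00AB: 2-byte form → C2 AB.
U+0033: 1-byte form → 33.
Concatenated (22 bytes): F0 A4 8A 88 F0 96 93 B9 F3 B4 AD BE E2 86 A6 F3 9B A6 8B C2 AB 33.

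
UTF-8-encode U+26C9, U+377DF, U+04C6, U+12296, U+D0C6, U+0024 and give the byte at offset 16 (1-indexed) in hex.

0x86

1-indexed offset 16 is 0-indexed offset 15.
U+26C9 → 3-byte form E2 9B 89 at offsets 0–2.
U+377DF → 4-byte form F0 B7 9F 9F at offsets 3–6.
U+04C6 → 2-byte form D3 86 at offsets 7–8.
U+12296 → 4-byte form F0 92 8A 96 at offsets 9–12.
U+D0C6 → 3-byte form ED 83 86 at offsets 13–15.
Offset 15 falls in char 5's range; it's byte 3 of ED 83 86 = 0x86.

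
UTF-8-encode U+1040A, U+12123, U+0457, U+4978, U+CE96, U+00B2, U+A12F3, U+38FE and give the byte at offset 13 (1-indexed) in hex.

1-indexed offset 13 is 0-indexed offset 12.
U+1040A → 4-byte form F0 90 90 8A at offsets 0–3.
U+12123 → 4-byte form F0 92 84 A3 at offsets 4–7.
U+0457 → 2-byte form D1 97 at offsets 8–9.
U+4978 → 3-byte form E4 A5 B8 at offsets 10–12.
Offset 12 falls in char 4's range; it's byte 3 of E4 A5 B8 = 0xB8.

0xB8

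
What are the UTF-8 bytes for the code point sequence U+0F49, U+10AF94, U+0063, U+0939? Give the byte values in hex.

U+0F49: 3-byte form → E0 BD 89.
U+10AF94: 4-byte form → F4 8A BE 94.
U+0063: 1-byte form → 63.
U+0939: 3-byte form → E0 A4 B9.
Concatenated (11 bytes): E0 BD 89 F4 8A BE 94 63 E0 A4 B9.

E0 BD 89 F4 8A BE 94 63 E0 A4 B9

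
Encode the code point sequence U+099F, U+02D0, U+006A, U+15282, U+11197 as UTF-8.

E0 A6 9F CB 90 6A F0 95 8A 82 F0 91 86 97

U+099F: 3-byte form → E0 A6 9F.
U+02D0: 2-byte form → CB 90.
U+006A: 1-byte form → 6A.
U+15282: 4-byte form → F0 95 8A 82.
U+11197: 4-byte form → F0 91 86 97.
Concatenated (14 bytes): E0 A6 9F CB 90 6A F0 95 8A 82 F0 91 86 97.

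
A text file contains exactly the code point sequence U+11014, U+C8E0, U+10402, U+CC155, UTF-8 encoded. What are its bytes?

U+11014: 4-byte form → F0 91 80 94.
U+C8E0: 3-byte form → EC A3 A0.
U+10402: 4-byte form → F0 90 90 82.
U+CC155: 4-byte form → F3 8C 85 95.
Concatenated (15 bytes): F0 91 80 94 EC A3 A0 F0 90 90 82 F3 8C 85 95.

F0 91 80 94 EC A3 A0 F0 90 90 82 F3 8C 85 95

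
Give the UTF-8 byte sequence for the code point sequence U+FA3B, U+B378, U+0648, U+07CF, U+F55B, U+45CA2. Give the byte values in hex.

U+FA3B: 3-byte form → EF A8 BB.
U+B378: 3-byte form → EB 8D B8.
U+0648: 2-byte form → D9 88.
U+07CF: 2-byte form → DF 8F.
U+F55B: 3-byte form → EF 95 9B.
U+45CA2: 4-byte form → F1 85 B2 A2.
Concatenated (17 bytes): EF A8 BB EB 8D B8 D9 88 DF 8F EF 95 9B F1 85 B2 A2.

EF A8 BB EB 8D B8 D9 88 DF 8F EF 95 9B F1 85 B2 A2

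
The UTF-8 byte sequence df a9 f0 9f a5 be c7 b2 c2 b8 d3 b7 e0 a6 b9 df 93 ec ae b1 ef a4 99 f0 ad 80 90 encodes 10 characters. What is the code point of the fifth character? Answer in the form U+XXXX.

Offset 0: leading byte 0xDF = 11011111 → 2-byte char #1 = DF A9.
Offset 2: leading byte 0xF0 = 11110000 → 4-byte char #2 = F0 9F A5 BE.
Offset 6: leading byte 0xC7 = 11000111 → 2-byte char #3 = C7 B2.
Offset 8: leading byte 0xC2 = 11000010 → 2-byte char #4 = C2 B8.
Offset 10: leading byte 0xD3 = 11010011 → 2-byte char #5 = D3 B7.
Leading byte 0xD3 = 11010011 matches 110xxxxx → 2-byte sequence.
Byte 1: 0xD3 = 11010011, payload 10011 (5 bits).
Byte 2: 0xB7 = 10110111 (10xxxxxx ✓), payload 110111.
Concatenate: 10011110111 = 0x4F7 (11 bits → U+04F7).

U+04F7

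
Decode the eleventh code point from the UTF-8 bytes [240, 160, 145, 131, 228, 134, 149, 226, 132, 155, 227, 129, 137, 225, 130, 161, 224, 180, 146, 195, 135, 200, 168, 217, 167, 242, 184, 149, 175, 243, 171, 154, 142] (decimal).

U+EB68E

Offset 0: leading byte 0xF0 = 11110000 → 4-byte char #1 = F0 A0 91 83.
Offset 4: leading byte 0xE4 = 11100100 → 3-byte char #2 = E4 86 95.
Offset 7: leading byte 0xE2 = 11100010 → 3-byte char #3 = E2 84 9B.
Offset 10: leading byte 0xE3 = 11100011 → 3-byte char #4 = E3 81 89.
Offset 13: leading byte 0xE1 = 11100001 → 3-byte char #5 = E1 82 A1.
Offset 16: leading byte 0xE0 = 11100000 → 3-byte char #6 = E0 B4 92.
Offset 19: leading byte 0xC3 = 11000011 → 2-byte char #7 = C3 87.
Offset 21: leading byte 0xC8 = 11001000 → 2-byte char #8 = C8 A8.
Offset 23: leading byte 0xD9 = 11011001 → 2-byte char #9 = D9 A7.
Offset 25: leading byte 0xF2 = 11110010 → 4-byte char #10 = F2 B8 95 AF.
Offset 29: leading byte 0xF3 = 11110011 → 4-byte char #11 = F3 AB 9A 8E.
Leading byte 0xF3 = 11110011 matches 11110xxx → 4-byte sequence.
Byte 1: 0xF3 = 11110011, payload 011 (3 bits).
Byte 2: 0xAB = 10101011 (10xxxxxx ✓), payload 101011.
Byte 3: 0x9A = 10011010 (10xxxxxx ✓), payload 011010.
Byte 4: 0x8E = 10001110 (10xxxxxx ✓), payload 001110.
Concatenate: 011101011011010001110 = 0xEB68E (21 bits → U+EB68E).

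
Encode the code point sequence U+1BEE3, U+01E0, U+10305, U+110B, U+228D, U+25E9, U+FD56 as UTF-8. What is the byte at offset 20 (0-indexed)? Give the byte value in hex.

0xB5

U+1BEE3 → 4-byte form F0 9B BB A3 at offsets 0–3.
U+01E0 → 2-byte form C7 A0 at offsets 4–5.
U+10305 → 4-byte form F0 90 8C 85 at offsets 6–9.
U+110B → 3-byte form E1 84 8B at offsets 10–12.
U+228D → 3-byte form E2 8A 8D at offsets 13–15.
U+25E9 → 3-byte form E2 97 A9 at offsets 16–18.
U+FD56 → 3-byte form EF B5 96 at offsets 19–21.
Offset 20 falls in char 7's range; it's byte 2 of EF B5 96 = 0xB5.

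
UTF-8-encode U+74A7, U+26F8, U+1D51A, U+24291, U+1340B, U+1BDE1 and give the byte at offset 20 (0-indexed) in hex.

U+74A7 → 3-byte form E7 92 A7 at offsets 0–2.
U+26F8 → 3-byte form E2 9B B8 at offsets 3–5.
U+1D51A → 4-byte form F0 9D 94 9A at offsets 6–9.
U+24291 → 4-byte form F0 A4 8A 91 at offsets 10–13.
U+1340B → 4-byte form F0 93 90 8B at offsets 14–17.
U+1BDE1 → 4-byte form F0 9B B7 A1 at offsets 18–21.
Offset 20 falls in char 6's range; it's byte 3 of F0 9B B7 A1 = 0xB7.

0xB7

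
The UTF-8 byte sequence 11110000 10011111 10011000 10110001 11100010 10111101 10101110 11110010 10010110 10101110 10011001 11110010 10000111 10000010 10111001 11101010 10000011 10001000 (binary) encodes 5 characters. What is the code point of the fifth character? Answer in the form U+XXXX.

U+A0C8

Offset 0: leading byte 0xF0 = 11110000 → 4-byte char #1 = F0 9F 98 B1.
Offset 4: leading byte 0xE2 = 11100010 → 3-byte char #2 = E2 BD AE.
Offset 7: leading byte 0xF2 = 11110010 → 4-byte char #3 = F2 96 AE 99.
Offset 11: leading byte 0xF2 = 11110010 → 4-byte char #4 = F2 87 82 B9.
Offset 15: leading byte 0xEA = 11101010 → 3-byte char #5 = EA 83 88.
Leading byte 0xEA = 11101010 matches 1110xxxx → 3-byte sequence.
Byte 1: 0xEA = 11101010, payload 1010 (4 bits).
Byte 2: 0x83 = 10000011 (10xxxxxx ✓), payload 000011.
Byte 3: 0x88 = 10001000 (10xxxxxx ✓), payload 001000.
Concatenate: 1010000011001000 = 0xA0C8 (16 bits → U+A0C8).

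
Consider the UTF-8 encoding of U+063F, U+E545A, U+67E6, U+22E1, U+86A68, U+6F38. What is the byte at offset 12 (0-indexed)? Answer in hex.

0xF2

U+063F → 2-byte form D8 BF at offsets 0–1.
U+E545A → 4-byte form F3 A5 91 9A at offsets 2–5.
U+67E6 → 3-byte form E6 9F A6 at offsets 6–8.
U+22E1 → 3-byte form E2 8B A1 at offsets 9–11.
U+86A68 → 4-byte form F2 86 A9 A8 at offsets 12–15.
Offset 12 falls in char 5's range; it's byte 1 of F2 86 A9 A8 = 0xF2.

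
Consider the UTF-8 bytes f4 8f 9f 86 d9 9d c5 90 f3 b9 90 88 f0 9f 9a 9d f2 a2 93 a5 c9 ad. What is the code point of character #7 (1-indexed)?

Offset 0: leading byte 0xF4 = 11110100 → 4-byte char #1 = F4 8F 9F 86.
Offset 4: leading byte 0xD9 = 11011001 → 2-byte char #2 = D9 9D.
Offset 6: leading byte 0xC5 = 11000101 → 2-byte char #3 = C5 90.
Offset 8: leading byte 0xF3 = 11110011 → 4-byte char #4 = F3 B9 90 88.
Offset 12: leading byte 0xF0 = 11110000 → 4-byte char #5 = F0 9F 9A 9D.
Offset 16: leading byte 0xF2 = 11110010 → 4-byte char #6 = F2 A2 93 A5.
Offset 20: leading byte 0xC9 = 11001001 → 2-byte char #7 = C9 AD.
Leading byte 0xC9 = 11001001 matches 110xxxxx → 2-byte sequence.
Byte 1: 0xC9 = 11001001, payload 01001 (5 bits).
Byte 2: 0xAD = 10101101 (10xxxxxx ✓), payload 101101.
Concatenate: 01001101101 = 0x26D (11 bits → U+026D).

U+026D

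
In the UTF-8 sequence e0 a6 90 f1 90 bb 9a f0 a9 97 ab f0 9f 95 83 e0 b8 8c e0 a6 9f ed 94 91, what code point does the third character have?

Offset 0: leading byte 0xE0 = 11100000 → 3-byte char #1 = E0 A6 90.
Offset 3: leading byte 0xF1 = 11110001 → 4-byte char #2 = F1 90 BB 9A.
Offset 7: leading byte 0xF0 = 11110000 → 4-byte char #3 = F0 A9 97 AB.
Leading byte 0xF0 = 11110000 matches 11110xxx → 4-byte sequence.
Byte 1: 0xF0 = 11110000, payload 000 (3 bits).
Byte 2: 0xA9 = 10101001 (10xxxxxx ✓), payload 101001.
Byte 3: 0x97 = 10010111 (10xxxxxx ✓), payload 010111.
Byte 4: 0xAB = 10101011 (10xxxxxx ✓), payload 101011.
Concatenate: 000101001010111101011 = 0x295EB (21 bits → U+295EB).

U+295EB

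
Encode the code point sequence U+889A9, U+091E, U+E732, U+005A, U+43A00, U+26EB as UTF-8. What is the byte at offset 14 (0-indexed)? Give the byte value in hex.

0x80

U+889A9 → 4-byte form F2 88 A6 A9 at offsets 0–3.
U+091E → 3-byte form E0 A4 9E at offsets 4–6.
U+E732 → 3-byte form EE 9C B2 at offsets 7–9.
U+005A → 1-byte form 5A at offsets 10–10.
U+43A00 → 4-byte form F1 83 A8 80 at offsets 11–14.
Offset 14 falls in char 5's range; it's byte 4 of F1 83 A8 80 = 0x80.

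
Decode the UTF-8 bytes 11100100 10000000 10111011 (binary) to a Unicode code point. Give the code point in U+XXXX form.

Leading byte 0xE4 = 11100100 matches 1110xxxx → 3-byte sequence.
Byte 1: 0xE4 = 11100100, payload 0100 (4 bits).
Byte 2: 0x80 = 10000000 (10xxxxxx ✓), payload 000000.
Byte 3: 0xBB = 10111011 (10xxxxxx ✓), payload 111011.
Concatenate: 0100000000111011 = 0x403B (16 bits → U+403B).

U+403B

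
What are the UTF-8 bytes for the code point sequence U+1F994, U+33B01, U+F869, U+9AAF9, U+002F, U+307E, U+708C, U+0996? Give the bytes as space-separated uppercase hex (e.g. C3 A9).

U+1F994: 4-byte form → F0 9F A6 94.
U+33B01: 4-byte form → F0 B3 AC 81.
U+F869: 3-byte form → EF A1 A9.
U+9AAF9: 4-byte form → F2 9A AB B9.
U+002F: 1-byte form → 2F.
U+307E: 3-byte form → E3 81 BE.
U+708C: 3-byte form → E7 82 8C.
U+0996: 3-byte form → E0 A6 96.
Concatenated (25 bytes): F0 9F A6 94 F0 B3 AC 81 EF A1 A9 F2 9A AB B9 2F E3 81 BE E7 82 8C E0 A6 96.

F0 9F A6 94 F0 B3 AC 81 EF A1 A9 F2 9A AB B9 2F E3 81 BE E7 82 8C E0 A6 96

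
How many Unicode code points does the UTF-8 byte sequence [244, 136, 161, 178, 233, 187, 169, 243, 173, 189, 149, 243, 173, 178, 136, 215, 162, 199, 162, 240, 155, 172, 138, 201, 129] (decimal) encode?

8

Byte at offset 0: 0xF4 = 11110100 → 4-byte char (#1). Advance 4.
Byte at offset 4: 0xE9 = 11101001 → 3-byte char (#2). Advance 3.
Byte at offset 7: 0xF3 = 11110011 → 4-byte char (#3). Advance 4.
Byte at offset 11: 0xF3 = 11110011 → 4-byte char (#4). Advance 4.
Byte at offset 15: 0xD7 = 11010111 → 2-byte char (#5). Advance 2.
Byte at offset 17: 0xC7 = 11000111 → 2-byte char (#6). Advance 2.
Byte at offset 19: 0xF0 = 11110000 → 4-byte char (#7). Advance 4.
Byte at offset 23: 0xC9 = 11001001 → 2-byte char (#8). Advance 2.
Reached end at offset 25 after 8 code points.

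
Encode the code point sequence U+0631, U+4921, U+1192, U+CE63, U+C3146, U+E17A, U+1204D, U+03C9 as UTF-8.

D8 B1 E4 A4 A1 E1 86 92 EC B9 A3 F3 83 85 86 EE 85 BA F0 92 81 8D CF 89

U+0631: 2-byte form → D8 B1.
U+4921: 3-byte form → E4 A4 A1.
U+1192: 3-byte form → E1 86 92.
U+CE63: 3-byte form → EC B9 A3.
U+C3146: 4-byte form → F3 83 85 86.
U+E17A: 3-byte form → EE 85 BA.
U+1204D: 4-byte form → F0 92 81 8D.
U+03C9: 2-byte form → CF 89.
Concatenated (24 bytes): D8 B1 E4 A4 A1 E1 86 92 EC B9 A3 F3 83 85 86 EE 85 BA F0 92 81 8D CF 89.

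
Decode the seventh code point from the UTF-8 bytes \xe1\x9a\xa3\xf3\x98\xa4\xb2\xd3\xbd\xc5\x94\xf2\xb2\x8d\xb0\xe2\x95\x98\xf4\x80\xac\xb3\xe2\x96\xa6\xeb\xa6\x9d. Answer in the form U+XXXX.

U+100B33

Offset 0: leading byte 0xE1 = 11100001 → 3-byte char #1 = E1 9A A3.
Offset 3: leading byte 0xF3 = 11110011 → 4-byte char #2 = F3 98 A4 B2.
Offset 7: leading byte 0xD3 = 11010011 → 2-byte char #3 = D3 BD.
Offset 9: leading byte 0xC5 = 11000101 → 2-byte char #4 = C5 94.
Offset 11: leading byte 0xF2 = 11110010 → 4-byte char #5 = F2 B2 8D B0.
Offset 15: leading byte 0xE2 = 11100010 → 3-byte char #6 = E2 95 98.
Offset 18: leading byte 0xF4 = 11110100 → 4-byte char #7 = F4 80 AC B3.
Leading byte 0xF4 = 11110100 matches 11110xxx → 4-byte sequence.
Byte 1: 0xF4 = 11110100, payload 100 (3 bits).
Byte 2: 0x80 = 10000000 (10xxxxxx ✓), payload 000000.
Byte 3: 0xAC = 10101100 (10xxxxxx ✓), payload 101100.
Byte 4: 0xB3 = 10110011 (10xxxxxx ✓), payload 110011.
Concatenate: 100000000101100110011 = 0x100B33 (21 bits → U+100B33).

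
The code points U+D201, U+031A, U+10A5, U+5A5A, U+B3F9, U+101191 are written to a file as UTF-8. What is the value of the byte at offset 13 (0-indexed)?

U+D201 → 3-byte form ED 88 81 at offsets 0–2.
U+031A → 2-byte form CC 9A at offsets 3–4.
U+10A5 → 3-byte form E1 82 A5 at offsets 5–7.
U+5A5A → 3-byte form E5 A9 9A at offsets 8–10.
U+B3F9 → 3-byte form EB 8F B9 at offsets 11–13.
Offset 13 falls in char 5's range; it's byte 3 of EB 8F B9 = 0xB9.

0xB9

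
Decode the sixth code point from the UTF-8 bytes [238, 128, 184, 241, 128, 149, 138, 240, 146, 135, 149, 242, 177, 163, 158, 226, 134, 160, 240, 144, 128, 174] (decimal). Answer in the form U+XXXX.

U+1002E

Offset 0: leading byte 0xEE = 11101110 → 3-byte char #1 = EE 80 B8.
Offset 3: leading byte 0xF1 = 11110001 → 4-byte char #2 = F1 80 95 8A.
Offset 7: leading byte 0xF0 = 11110000 → 4-byte char #3 = F0 92 87 95.
Offset 11: leading byte 0xF2 = 11110010 → 4-byte char #4 = F2 B1 A3 9E.
Offset 15: leading byte 0xE2 = 11100010 → 3-byte char #5 = E2 86 A0.
Offset 18: leading byte 0xF0 = 11110000 → 4-byte char #6 = F0 90 80 AE.
Leading byte 0xF0 = 11110000 matches 11110xxx → 4-byte sequence.
Byte 1: 0xF0 = 11110000, payload 000 (3 bits).
Byte 2: 0x90 = 10010000 (10xxxxxx ✓), payload 010000.
Byte 3: 0x80 = 10000000 (10xxxxxx ✓), payload 000000.
Byte 4: 0xAE = 10101110 (10xxxxxx ✓), payload 101110.
Concatenate: 000010000000000101110 = 0x1002E (21 bits → U+1002E).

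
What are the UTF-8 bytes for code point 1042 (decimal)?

U+0412 = 0x412 = 1042 decimal. In range U+0080–U+07FF → 2-byte form: 110xxxxx 10xxxxxx.
Binary (11 bits): 10000010010.
Split 5+6: 10000 | 010010.
Byte 1: 11010000 = 0xD0.
Byte 2: 10010010 = 0x92.

D0 92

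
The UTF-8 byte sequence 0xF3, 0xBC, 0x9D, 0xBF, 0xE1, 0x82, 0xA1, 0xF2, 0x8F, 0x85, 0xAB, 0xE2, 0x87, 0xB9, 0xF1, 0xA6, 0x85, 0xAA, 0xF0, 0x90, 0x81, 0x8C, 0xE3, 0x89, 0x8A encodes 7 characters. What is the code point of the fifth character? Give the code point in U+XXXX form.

U+6616A

Offset 0: leading byte 0xF3 = 11110011 → 4-byte char #1 = F3 BC 9D BF.
Offset 4: leading byte 0xE1 = 11100001 → 3-byte char #2 = E1 82 A1.
Offset 7: leading byte 0xF2 = 11110010 → 4-byte char #3 = F2 8F 85 AB.
Offset 11: leading byte 0xE2 = 11100010 → 3-byte char #4 = E2 87 B9.
Offset 14: leading byte 0xF1 = 11110001 → 4-byte char #5 = F1 A6 85 AA.
Leading byte 0xF1 = 11110001 matches 11110xxx → 4-byte sequence.
Byte 1: 0xF1 = 11110001, payload 001 (3 bits).
Byte 2: 0xA6 = 10100110 (10xxxxxx ✓), payload 100110.
Byte 3: 0x85 = 10000101 (10xxxxxx ✓), payload 000101.
Byte 4: 0xAA = 10101010 (10xxxxxx ✓), payload 101010.
Concatenate: 001100110000101101010 = 0x6616A (21 bits → U+6616A).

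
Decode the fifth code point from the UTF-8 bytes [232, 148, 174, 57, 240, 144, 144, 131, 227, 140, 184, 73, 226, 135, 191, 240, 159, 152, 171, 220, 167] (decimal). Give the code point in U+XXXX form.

U+0049

Offset 0: leading byte 0xE8 = 11101000 → 3-byte char #1 = E8 94 AE.
Offset 3: leading byte 0x39 = 00111001 → 1-byte char #2 = 39.
Offset 4: leading byte 0xF0 = 11110000 → 4-byte char #3 = F0 90 90 83.
Offset 8: leading byte 0xE3 = 11100011 → 3-byte char #4 = E3 8C B8.
Offset 11: leading byte 0x49 = 01001001 → 1-byte char #5 = 49.
Leading byte 0x49 = 01001001 matches 0xxxxxxx → 1-byte sequence.
Byte 1: 0x49 = 01001001, payload 1001001 (7 bits).
Concatenate: 1001001 = 0x49 (7 bits → U+0049).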